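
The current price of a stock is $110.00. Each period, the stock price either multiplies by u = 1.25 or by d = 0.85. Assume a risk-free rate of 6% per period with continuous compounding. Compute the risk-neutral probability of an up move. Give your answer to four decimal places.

Risk-neutral probability p = (e^0.06 − 0.85)/(1.25 − 0.85) = 0.2118/0.4000 = 0.5296

p = 0.5296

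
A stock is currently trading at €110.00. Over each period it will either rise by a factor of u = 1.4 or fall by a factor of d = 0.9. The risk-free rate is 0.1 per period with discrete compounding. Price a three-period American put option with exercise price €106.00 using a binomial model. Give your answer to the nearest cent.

€5.03

Risk-neutral probability p = (1 + 0.1 − 0.9)/(1.4 − 0.9) = 0.2000/0.5000 = 0.4000
Terminal stock prices: S_uuu = 301.8, S_uud = 194, S_udd = 124.7, S_ddd = 80.19
Terminal payoffs (K − S): max(-195.8, 0) = 0, max(-88.04, 0) = 0, max(-18.74, 0) = 0, max(25.81, 0) = 25.81
Node uu (S = 215.6): continuation = 1/1.1·[0.4000·0.0000 + 0.6000·0.0000] = 0.0000; exercise value = 0.0000 ≤ continuation, so V_uu = 0.0000
Node ud (S = 138.6): continuation = 1/1.1·[0.4000·0.0000 + 0.6000·0.0000] = 0.0000; exercise value = 0.0000 ≤ continuation, so V_ud = 0.0000
Node dd (S = 89.1): continuation = 1/1.1·[0.4000·0.0000 + 0.6000·25.8100] = 14.0782; exercise value = 16.9000 > continuation, so V_dd = 16.9000 (exercise)
Node u (S = 154): continuation = 1/1.1·[0.4000·0.0000 + 0.6000·0.0000] = 0.0000; exercise value = 0.0000 ≤ continuation, so V_u = 0.0000
Node d (S = 99): continuation = 1/1.1·[0.4000·0.0000 + 0.6000·16.9000] = 9.2182; exercise value = 7.0000 ≤ continuation, so V_d = 9.2182
Node 0 (S = 110): continuation = 1/1.1·[0.4000·0.0000 + 0.6000·9.2182] = 5.0281; exercise value = 0.0000 ≤ continuation, so V_0 = 5.0281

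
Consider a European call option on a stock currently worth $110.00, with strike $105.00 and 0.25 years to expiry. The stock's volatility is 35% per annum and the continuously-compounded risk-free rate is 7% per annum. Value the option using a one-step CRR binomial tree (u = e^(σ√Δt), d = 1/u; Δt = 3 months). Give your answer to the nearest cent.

$12.96

CRR parameters: u = e^(σ√Δt) = e^(0.35·√0.25) = 1.1912, d = 1/u = 0.8395
Per-period rate: rΔt = 0.07·0.25 = 0.0175, so R = e^0.0175 = 1.0177
Risk-neutral probability p = (e^0.0175 − 0.8395)/(1.1912 − 0.8395) = 0.1782/0.3518 = 0.5065
Terminal stock prices: S_u = 131, S_d = 92.34
Terminal payoffs (S − K): max(26.04, 0) = 26.04, max(-12.66, 0) = 0
Node 0 (S = 110): V_0 = e^(−0.0175)·[0.5065·26.0371 + 0.4935·0.0000] = 12.9602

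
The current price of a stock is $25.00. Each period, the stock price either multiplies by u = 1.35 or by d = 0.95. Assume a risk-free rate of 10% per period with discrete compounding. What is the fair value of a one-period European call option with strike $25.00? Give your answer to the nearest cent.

Risk-neutral probability p = (1 + 0.1 − 0.95)/(1.35 − 0.95) = 0.1500/0.4000 = 0.3750
Terminal stock prices: S_u = 33.75, S_d = 23.75
Terminal payoffs (S − K): max(8.75, 0) = 8.75, max(-1.25, 0) = 0
Node 0 (S = 25): V_0 = 1/1.1·[0.3750·8.7500 + 0.6250·0.0000] = 2.9830

$2.98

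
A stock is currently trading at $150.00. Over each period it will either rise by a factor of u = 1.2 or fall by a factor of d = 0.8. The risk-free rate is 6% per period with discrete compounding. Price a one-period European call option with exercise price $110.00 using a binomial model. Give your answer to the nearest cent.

$46.23

Risk-neutral probability p = (1 + 0.06 − 0.8)/(1.2 − 0.8) = 0.2600/0.4000 = 0.6500
Terminal stock prices: S_u = 180, S_d = 120
Terminal payoffs (S − K): max(70, 0) = 70, max(10, 0) = 10
Node 0 (S = 150): V_0 = 1/1.06·[0.6500·70.0000 + 0.3500·10.0000] = 46.2264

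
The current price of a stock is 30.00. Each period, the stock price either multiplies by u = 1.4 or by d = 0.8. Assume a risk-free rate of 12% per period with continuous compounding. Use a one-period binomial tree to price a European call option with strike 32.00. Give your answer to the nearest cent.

4.84

Risk-neutral probability p = (e^0.12 − 0.8)/(1.4 − 0.8) = 0.3275/0.6000 = 0.5458
Terminal stock prices: S_u = 42, S_d = 24
Terminal payoffs (S − K): max(10, 0) = 10, max(-8, 0) = 0
Node 0 (S = 30): V_0 = e^(−0.12)·[0.5458·10.0000 + 0.4542·0.0000] = 4.8411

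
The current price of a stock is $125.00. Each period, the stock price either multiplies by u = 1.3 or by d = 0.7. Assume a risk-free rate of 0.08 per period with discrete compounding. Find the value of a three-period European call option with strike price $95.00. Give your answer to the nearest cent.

$54.74

Risk-neutral probability p = (1 + 0.08 − 0.7)/(1.3 − 0.7) = 0.3800/0.6000 = 0.6333
Terminal stock prices: S_uuu = 274.6, S_uud = 147.9, S_udd = 79.62, S_ddd = 42.87
Terminal payoffs (S − K): max(179.6, 0) = 179.6, max(52.88, 0) = 52.88, max(-15.38, 0) = 0, max(-52.13, 0) = 0
Node uu (S = 211.3): V_uu = 1/1.08·[0.6333·179.6250 + 0.3667·52.8750] = 123.2870
Node ud (S = 113.7): V_ud = 1/1.08·[0.6333·52.8750 + 0.3667·0.0000] = 31.0069
Node dd (S = 61.25): V_dd = 1/1.08·[0.6333·0.0000 + 0.3667·0.0000] = 0.0000
Node u (S = 162.5): V_u = 1/1.08·[0.6333·123.2870 + 0.3667·31.0069] = 82.8250
Node d (S = 87.5): V_d = 1/1.08·[0.6333·31.0069 + 0.3667·0.0000] = 18.1831
Node 0 (S = 125): V_0 = 1/1.08·[0.6333·82.8250 + 0.3667·18.1831] = 54.7435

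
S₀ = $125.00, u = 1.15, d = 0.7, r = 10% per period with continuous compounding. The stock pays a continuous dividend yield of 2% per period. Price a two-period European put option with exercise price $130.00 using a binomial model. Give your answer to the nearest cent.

Per-period risk-free factor R = e^0.1 = 1.1052; dividend-adjusted growth = e^(0.1−0.02) = 1.0833.
Risk-neutral probability p = (1.0833 − 0.7)/(1.15 − 0.7) = 0.3833/0.4500 = 0.8517
Terminal stock prices: S_uu = 165.3, S_ud = 100.6, S_dd = 61.25
Terminal payoffs (K − S): max(-35.31, 0) = 0, max(29.38, 0) = 29.38, max(68.75, 0) = 68.75
Node u (S = 143.8): V_u = e^(−0.1)·[0.8517·0.0000 + 0.1483·29.3750] = 3.9405
Node d (S = 87.5): V_d = e^(−0.1)·[0.8517·29.3750 + 0.1483·68.7500] = 31.8615
Node 0 (S = 125): V_0 = e^(−0.1)·[0.8517·3.9405 + 0.1483·31.8615] = 7.3109

$7.31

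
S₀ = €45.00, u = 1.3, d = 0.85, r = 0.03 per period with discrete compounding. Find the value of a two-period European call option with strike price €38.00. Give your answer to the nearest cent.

€11.04

Risk-neutral probability p = (1 + 0.03 − 0.85)/(1.3 − 0.85) = 0.1800/0.4500 = 0.4000
Terminal stock prices: S_uu = 76.05, S_ud = 49.73, S_dd = 32.51
Terminal payoffs (S − K): max(38.05, 0) = 38.05, max(11.73, 0) = 11.73, max(-5.488, 0) = 0
Node u (S = 58.5): V_u = 1/1.03·[0.4000·38.0500 + 0.6000·11.7250] = 21.6068
Node d (S = 38.25): V_d = 1/1.03·[0.4000·11.7250 + 0.6000·0.0000] = 4.5534
Node 0 (S = 45): V_0 = 1/1.03·[0.4000·21.6068 + 0.6000·4.5534] = 11.0435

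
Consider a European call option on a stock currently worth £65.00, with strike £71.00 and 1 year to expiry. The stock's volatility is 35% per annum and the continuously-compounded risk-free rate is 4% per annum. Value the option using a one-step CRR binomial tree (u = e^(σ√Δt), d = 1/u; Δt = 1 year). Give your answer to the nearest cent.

£9.60

CRR parameters: u = e^(σ√Δt) = e^(0.35·√1) = 1.4191, d = 1/u = 0.7047
Per-period rate: rΔt = 0.04·1 = 0.04, so R = e^0.04 = 1.0408
Risk-neutral probability p = (e^0.04 − 0.7047)/(1.4191 − 0.7047) = 0.3361/0.7144 = 0.4705
Terminal stock prices: S_u = 92.24, S_d = 45.8
Terminal payoffs (S − K): max(21.24, 0) = 21.24, max(-25.2, 0) = 0
Node 0 (S = 65): V_0 = e^(−0.04)·[0.4705·21.2394 + 0.5295·0.0000] = 9.6015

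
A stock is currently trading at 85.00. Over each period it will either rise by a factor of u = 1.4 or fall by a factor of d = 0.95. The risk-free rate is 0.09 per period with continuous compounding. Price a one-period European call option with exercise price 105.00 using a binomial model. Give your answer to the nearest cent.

4.10

Risk-neutral probability p = (e^0.09 − 0.95)/(1.4 − 0.95) = 0.1442/0.4500 = 0.3204
Terminal stock prices: S_u = 119, S_d = 80.75
Terminal payoffs (S − K): max(14, 0) = 14, max(-24.25, 0) = 0
Node 0 (S = 85): V_0 = e^(−0.09)·[0.3204·14.0000 + 0.6796·0.0000] = 4.0994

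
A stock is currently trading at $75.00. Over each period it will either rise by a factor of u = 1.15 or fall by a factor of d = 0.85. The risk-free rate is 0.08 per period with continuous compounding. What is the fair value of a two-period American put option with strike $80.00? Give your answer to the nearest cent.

$5.00

Risk-neutral probability p = (e^0.08 − 0.85)/(1.15 − 0.85) = 0.2333/0.3000 = 0.7776
Terminal stock prices: S_uu = 99.19, S_ud = 73.31, S_dd = 54.19
Terminal payoffs (K − S): max(-19.19, 0) = 0, max(6.688, 0) = 6.688, max(25.81, 0) = 25.81
Node u (S = 86.25): continuation = e^(−0.08)·[0.7776·0.0000 + 0.2224·6.6875] = 1.3728; exercise value = 0.0000 ≤ continuation, so V_u = 1.3728
Node d (S = 63.75): continuation = e^(−0.08)·[0.7776·6.6875 + 0.2224·25.8125] = 10.0993; exercise value = 16.2500 > continuation, so V_d = 16.2500 (exercise)
Node 0 (S = 75): continuation = e^(−0.08)·[0.7776·1.3728 + 0.2224·16.2500] = 4.3212; exercise value = 5.0000 > continuation, so V_0 = 5.0000 (exercise)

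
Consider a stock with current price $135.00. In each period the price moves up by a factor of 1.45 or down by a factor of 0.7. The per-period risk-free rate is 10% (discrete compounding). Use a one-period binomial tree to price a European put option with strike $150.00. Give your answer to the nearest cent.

Risk-neutral probability p = (1 + 0.1 − 0.7)/(1.45 − 0.7) = 0.4000/0.7500 = 0.5333
Terminal stock prices: S_u = 195.8, S_d = 94.5
Terminal payoffs (K − S): max(-45.75, 0) = 0, max(55.5, 0) = 55.5
Node 0 (S = 135): V_0 = 1/1.1·[0.5333·0.0000 + 0.4667·55.5000] = 23.5455

$23.55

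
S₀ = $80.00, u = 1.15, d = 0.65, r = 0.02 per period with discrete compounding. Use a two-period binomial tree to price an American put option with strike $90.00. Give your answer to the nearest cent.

$15.27

Risk-neutral probability p = (1 + 0.02 − 0.65)/(1.15 − 0.65) = 0.3700/0.5000 = 0.7400
Terminal stock prices: S_uu = 105.8, S_ud = 59.8, S_dd = 33.8
Terminal payoffs (K − S): max(-15.8, 0) = 0, max(30.2, 0) = 30.2, max(56.2, 0) = 56.2
Node u (S = 92): continuation = 1/1.02·[0.7400·0.0000 + 0.2600·30.2000] = 7.6980; exercise value = 0.0000 ≤ continuation, so V_u = 7.6980
Node d (S = 52): continuation = 1/1.02·[0.7400·30.2000 + 0.2600·56.2000] = 36.2353; exercise value = 38.0000 > continuation, so V_d = 38.0000 (exercise)
Node 0 (S = 80): continuation = 1/1.02·[0.7400·7.6980 + 0.2600·38.0000] = 15.2711; exercise value = 10.0000 ≤ continuation, so V_0 = 15.2711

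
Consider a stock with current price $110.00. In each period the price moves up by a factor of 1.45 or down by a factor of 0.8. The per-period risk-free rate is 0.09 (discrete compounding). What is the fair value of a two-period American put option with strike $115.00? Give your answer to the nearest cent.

$13.72

Risk-neutral probability p = (1 + 0.09 − 0.8)/(1.45 − 0.8) = 0.2900/0.6500 = 0.4462
Terminal stock prices: S_uu = 231.3, S_ud = 127.6, S_dd = 70.4
Terminal payoffs (K − S): max(-116.3, 0) = 0, max(-12.6, 0) = 0, max(44.6, 0) = 44.6
Node u (S = 159.5): continuation = 1/1.09·[0.4462·0.0000 + 0.5538·0.0000] = 0.0000; exercise value = 0.0000 ≤ continuation, so V_u = 0.0000
Node d (S = 88): continuation = 1/1.09·[0.4462·0.0000 + 0.5538·44.6000] = 22.6620; exercise value = 27.0000 > continuation, so V_d = 27.0000 (exercise)
Node 0 (S = 110): continuation = 1/1.09·[0.4462·0.0000 + 0.5538·27.0000] = 13.7191; exercise value = 5.0000 ≤ continuation, so V_0 = 13.7191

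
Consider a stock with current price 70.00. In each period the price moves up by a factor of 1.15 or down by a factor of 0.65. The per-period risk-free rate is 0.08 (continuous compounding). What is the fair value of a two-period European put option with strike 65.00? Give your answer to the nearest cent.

3.04

Risk-neutral probability p = (e^0.08 − 0.65)/(1.15 − 0.65) = 0.4333/0.5000 = 0.8666
Terminal stock prices: S_uu = 92.57, S_ud = 52.33, S_dd = 29.58
Terminal payoffs (K − S): max(-27.57, 0) = 0, max(12.67, 0) = 12.67, max(35.42, 0) = 35.42
Node u (S = 80.5): V_u = e^(−0.08)·[0.8666·0.0000 + 0.1334·12.6750] = 1.5611
Node d (S = 45.5): V_d = e^(−0.08)·[0.8666·12.6750 + 0.1334·35.4250] = 14.5026
Node 0 (S = 70): V_0 = e^(−0.08)·[0.8666·1.5611 + 0.1334·14.5026] = 3.0351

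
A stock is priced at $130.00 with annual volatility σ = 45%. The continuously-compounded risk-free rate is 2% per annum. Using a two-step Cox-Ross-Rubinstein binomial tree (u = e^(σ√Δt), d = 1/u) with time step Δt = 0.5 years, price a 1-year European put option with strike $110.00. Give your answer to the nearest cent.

CRR parameters: u = e^(σ√Δt) = e^(0.45·√0.5) = 1.3746, d = 1/u = 0.7275
Per-period rate: rΔt = 0.02·0.5 = 0.01, so R = e^0.01 = 1.0101
Risk-neutral probability p = (e^0.01 − 0.7275)/(1.3746 − 0.7275) = 0.2826/0.6472 = 0.4366
Terminal stock prices: S_uu = 245.7, S_ud = 130, S_dd = 68.8
Terminal payoffs (K − S): max(-135.7, 0) = 0, max(-20, 0) = 0, max(41.2, 0) = 41.2
Node u (S = 178.7): V_u = e^(−0.01)·[0.4366·0.0000 + 0.5634·0.0000] = 0.0000
Node d (S = 94.57): V_d = e^(−0.01)·[0.4366·0.0000 + 0.5634·41.2045] = 22.9818
Node 0 (S = 130): V_0 = e^(−0.01)·[0.4366·0.0000 + 0.5634·22.9818] = 12.8181

$12.82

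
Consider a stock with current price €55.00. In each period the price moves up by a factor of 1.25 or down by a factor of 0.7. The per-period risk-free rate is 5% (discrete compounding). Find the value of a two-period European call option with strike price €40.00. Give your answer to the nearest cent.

€20.28

Risk-neutral probability p = (1 + 0.05 − 0.7)/(1.25 − 0.7) = 0.3500/0.5500 = 0.6364
Terminal stock prices: S_uu = 85.94, S_ud = 48.12, S_dd = 26.95
Terminal payoffs (S − K): max(45.94, 0) = 45.94, max(8.125, 0) = 8.125, max(-13.05, 0) = 0
Node u (S = 68.75): V_u = 1/1.05·[0.6364·45.9375 + 0.3636·8.1250] = 30.6548
Node d (S = 38.5): V_d = 1/1.05·[0.6364·8.1250 + 0.3636·0.0000] = 4.9242
Node 0 (S = 55): V_0 = 1/1.05·[0.6364·30.6548 + 0.3636·4.9242] = 20.2840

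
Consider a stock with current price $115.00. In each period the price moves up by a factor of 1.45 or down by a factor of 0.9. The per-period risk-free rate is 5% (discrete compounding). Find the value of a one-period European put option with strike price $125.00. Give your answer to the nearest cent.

Risk-neutral probability p = (1 + 0.05 − 0.9)/(1.45 − 0.9) = 0.1500/0.5500 = 0.2727
Terminal stock prices: S_u = 166.8, S_d = 103.5
Terminal payoffs (K − S): max(-41.75, 0) = 0, max(21.5, 0) = 21.5
Node 0 (S = 115): V_0 = 1/1.05·[0.2727·0.0000 + 0.7273·21.5000] = 14.8918

$14.89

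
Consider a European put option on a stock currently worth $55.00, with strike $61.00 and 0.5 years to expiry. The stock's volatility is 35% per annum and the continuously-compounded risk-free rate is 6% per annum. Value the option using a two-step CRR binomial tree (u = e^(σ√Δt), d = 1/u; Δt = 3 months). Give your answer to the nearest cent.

$8.32

CRR parameters: u = e^(σ√Δt) = e^(0.35·√0.25) = 1.1912, d = 1/u = 0.8395
Per-period rate: rΔt = 0.06·0.25 = 0.015, so R = e^0.015 = 1.0151
Risk-neutral probability p = (e^0.015 − 0.8395)/(1.1912 − 0.8395) = 0.1757/0.3518 = 0.4993
Terminal stock prices: S_uu = 78.05, S_ud = 55, S_dd = 38.76
Terminal payoffs (K − S): max(-17.05, 0) = 0, max(6, 0) = 6, max(22.24, 0) = 22.24
Node u (S = 65.52): V_u = e^(−0.015)·[0.4993·0.0000 + 0.5007·6.0000] = 2.9593
Node d (S = 46.17): V_d = e^(−0.015)·[0.4993·6.0000 + 0.5007·22.2422] = 13.9217
Node 0 (S = 55): V_0 = e^(−0.015)·[0.4993·2.9593 + 0.5007·13.9217] = 8.3222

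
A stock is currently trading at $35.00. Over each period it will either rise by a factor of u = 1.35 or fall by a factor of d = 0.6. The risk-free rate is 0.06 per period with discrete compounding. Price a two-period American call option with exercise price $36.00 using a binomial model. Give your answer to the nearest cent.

Risk-neutral probability p = (1 + 0.06 − 0.6)/(1.35 − 0.6) = 0.4600/0.7500 = 0.6133
Terminal stock prices: S_uu = 63.79, S_ud = 28.35, S_dd = 12.6
Terminal payoffs (S − K): max(27.79, 0) = 27.79, max(-7.65, 0) = 0, max(-23.4, 0) = 0
Node u (S = 47.25): continuation = 1/1.06·[0.6133·27.7875 + 0.3867·0.0000] = 16.0783; exercise value = 11.2500 ≤ continuation, so V_u = 16.0783
Node d (S = 21): continuation = 1/1.06·[0.6133·0.0000 + 0.3867·0.0000] = 0.0000; exercise value = 0.0000 ≤ continuation, so V_d = 0.0000
Node 0 (S = 35): continuation = 1/1.06·[0.6133·16.0783 + 0.3867·0.0000] = 9.3032; exercise value = 0.0000 ≤ continuation, so V_0 = 9.3032

$9.30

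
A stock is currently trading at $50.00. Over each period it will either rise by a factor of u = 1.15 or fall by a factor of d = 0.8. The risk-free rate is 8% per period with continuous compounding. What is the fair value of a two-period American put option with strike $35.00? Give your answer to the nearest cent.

Risk-neutral probability p = (e^0.08 − 0.8)/(1.15 − 0.8) = 0.2833/0.3500 = 0.8094
Terminal stock prices: S_uu = 66.12, S_ud = 46, S_dd = 32
Terminal payoffs (K − S): max(-31.12, 0) = 0, max(-11, 0) = 0, max(3, 0) = 3
Node u (S = 57.5): continuation = e^(−0.08)·[0.8094·0.0000 + 0.1906·0.0000] = 0.0000; exercise value = 0.0000 ≤ continuation, so V_u = 0.0000
Node d (S = 40): continuation = e^(−0.08)·[0.8094·0.0000 + 0.1906·3.0000] = 0.5279; exercise value = 0.0000 ≤ continuation, so V_d = 0.5279
Node 0 (S = 50): continuation = e^(−0.08)·[0.8094·0.0000 + 0.1906·0.5279] = 0.0929; exercise value = 0.0000 ≤ continuation, so V_0 = 0.0929

$0.09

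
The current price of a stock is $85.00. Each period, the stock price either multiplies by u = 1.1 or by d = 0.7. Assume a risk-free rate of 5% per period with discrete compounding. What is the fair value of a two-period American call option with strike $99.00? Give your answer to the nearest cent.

$2.67

Risk-neutral probability p = (1 + 0.05 − 0.7)/(1.1 − 0.7) = 0.3500/0.4000 = 0.8750
Terminal stock prices: S_uu = 102.9, S_ud = 65.45, S_dd = 41.65
Terminal payoffs (S − K): max(3.85, 0) = 3.85, max(-33.55, 0) = 0, max(-57.35, 0) = 0
Node u (S = 93.5): continuation = 1/1.05·[0.8750·3.8500 + 0.1250·0.0000] = 3.2083; exercise value = 0.0000 ≤ continuation, so V_u = 3.2083
Node d (S = 59.5): continuation = 1/1.05·[0.8750·0.0000 + 0.1250·0.0000] = 0.0000; exercise value = 0.0000 ≤ continuation, so V_d = 0.0000
Node 0 (S = 85): continuation = 1/1.05·[0.8750·3.2083 + 0.1250·0.0000] = 2.6736; exercise value = 0.0000 ≤ continuation, so V_0 = 2.6736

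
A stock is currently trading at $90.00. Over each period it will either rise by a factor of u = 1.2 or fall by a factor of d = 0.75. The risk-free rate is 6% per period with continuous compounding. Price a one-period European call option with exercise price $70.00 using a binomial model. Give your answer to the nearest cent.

$24.80

Risk-neutral probability p = (e^0.06 − 0.75)/(1.2 − 0.75) = 0.3118/0.4500 = 0.6930
Terminal stock prices: S_u = 108, S_d = 67.5
Terminal payoffs (S − K): max(38, 0) = 38, max(-2.5, 0) = 0
Node 0 (S = 90): V_0 = e^(−0.06)·[0.6930·38.0000 + 0.3070·0.0000] = 24.7994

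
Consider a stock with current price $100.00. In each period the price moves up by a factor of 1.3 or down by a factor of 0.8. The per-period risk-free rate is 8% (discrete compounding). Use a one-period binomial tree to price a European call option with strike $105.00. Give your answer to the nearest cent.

Risk-neutral probability p = (1 + 0.08 − 0.8)/(1.3 − 0.8) = 0.2800/0.5000 = 0.5600
Terminal stock prices: S_u = 130, S_d = 80
Terminal payoffs (S − K): max(25, 0) = 25, max(-25, 0) = 0
Node 0 (S = 100): V_0 = 1/1.08·[0.5600·25.0000 + 0.4400·0.0000] = 12.9630

$12.96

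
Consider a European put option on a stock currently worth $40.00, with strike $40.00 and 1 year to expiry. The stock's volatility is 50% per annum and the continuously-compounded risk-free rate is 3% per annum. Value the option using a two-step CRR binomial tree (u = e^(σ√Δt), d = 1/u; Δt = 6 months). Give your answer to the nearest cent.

CRR parameters: u = e^(σ√Δt) = e^(0.5·√0.5) = 1.4241, d = 1/u = 0.7022
Per-period rate: rΔt = 0.03·0.5 = 0.015, so R = e^0.015 = 1.0151
Risk-neutral probability p = (e^0.015 − 0.7022)/(1.4241 − 0.7022) = 0.3129/0.7219 = 0.4335
Terminal stock prices: S_uu = 81.12, S_ud = 40, S_dd = 19.72
Terminal payoffs (K − S): max(-41.12, 0) = 0, max(0, 0) = 0, max(20.28, 0) = 20.28
Node u (S = 56.96): V_u = e^(−0.015)·[0.4335·0.0000 + 0.5665·0.0000] = 0.0000
Node d (S = 28.09): V_d = e^(−0.015)·[0.4335·0.0000 + 0.5665·20.2773] = 11.3169
Node 0 (S = 40): V_0 = e^(−0.015)·[0.4335·0.0000 + 0.5665·11.3169] = 6.3161

$6.32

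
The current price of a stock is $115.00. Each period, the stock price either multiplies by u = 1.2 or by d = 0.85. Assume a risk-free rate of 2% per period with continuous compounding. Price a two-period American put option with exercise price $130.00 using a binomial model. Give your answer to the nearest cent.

$19.29

Risk-neutral probability p = (e^0.02 − 0.85)/(1.2 − 0.85) = 0.1702/0.3500 = 0.4863
Terminal stock prices: S_uu = 165.6, S_ud = 117.3, S_dd = 83.09
Terminal payoffs (K − S): max(-35.6, 0) = 0, max(12.7, 0) = 12.7, max(46.91, 0) = 46.91
Node u (S = 138): continuation = e^(−0.02)·[0.4863·0.0000 + 0.5137·12.7000] = 6.3949; exercise value = 0.0000 ≤ continuation, so V_u = 6.3949
Node d (S = 97.75): continuation = e^(−0.02)·[0.4863·12.7000 + 0.5137·46.9125] = 29.6758; exercise value = 32.2500 > continuation, so V_d = 32.2500 (exercise)
Node 0 (S = 115): continuation = e^(−0.02)·[0.4863·6.3949 + 0.5137·32.2500] = 19.2873; exercise value = 15.0000 ≤ continuation, so V_0 = 19.2873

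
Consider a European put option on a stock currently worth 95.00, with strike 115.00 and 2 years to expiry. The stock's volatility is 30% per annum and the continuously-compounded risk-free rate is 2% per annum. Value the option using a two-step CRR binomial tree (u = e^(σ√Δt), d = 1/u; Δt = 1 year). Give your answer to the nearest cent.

CRR parameters: u = e^(σ√Δt) = e^(0.3·√1) = 1.3499, d = 1/u = 0.7408
Per-period rate: rΔt = 0.02·1 = 0.02, so R = e^0.02 = 1.0202
Risk-neutral probability p = (e^0.02 − 0.7408)/(1.3499 − 0.7408) = 0.2794/0.6090 = 0.4587
Terminal stock prices: S_uu = 173.1, S_ud = 95, S_dd = 52.14
Terminal payoffs (K − S): max(-58.1, 0) = 0, max(20, 0) = 20, max(62.86, 0) = 62.86
Node u (S = 128.2): V_u = e^(−0.02)·[0.4587·0.0000 + 0.5413·20.0000] = 10.6111
Node d (S = 70.38): V_d = e^(−0.02)·[0.4587·20.0000 + 0.5413·62.8629] = 42.3451
Node 0 (S = 95): V_0 = e^(−0.02)·[0.4587·10.6111 + 0.5413·42.3451] = 27.2376

27.24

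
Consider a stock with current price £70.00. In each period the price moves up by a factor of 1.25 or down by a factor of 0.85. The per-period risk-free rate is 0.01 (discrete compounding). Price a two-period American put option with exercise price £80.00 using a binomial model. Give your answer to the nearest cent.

£13.50

Risk-neutral probability p = (1 + 0.01 − 0.85)/(1.25 − 0.85) = 0.1600/0.4000 = 0.4000
Terminal stock prices: S_uu = 109.4, S_ud = 74.38, S_dd = 50.57
Terminal payoffs (K − S): max(-29.38, 0) = 0, max(5.625, 0) = 5.625, max(29.43, 0) = 29.43
Node u (S = 87.5): continuation = 1/1.01·[0.4000·0.0000 + 0.6000·5.6250] = 3.3416; exercise value = 0.0000 ≤ continuation, so V_u = 3.3416
Node d (S = 59.5): continuation = 1/1.01·[0.4000·5.6250 + 0.6000·29.4250] = 19.7079; exercise value = 20.5000 > continuation, so V_d = 20.5000 (exercise)
Node 0 (S = 70): continuation = 1/1.01·[0.4000·3.3416 + 0.6000·20.5000] = 13.5016; exercise value = 10.0000 ≤ continuation, so V_0 = 13.5016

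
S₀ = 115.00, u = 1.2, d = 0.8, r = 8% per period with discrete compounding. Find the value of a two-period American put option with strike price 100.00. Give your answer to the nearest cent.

Risk-neutral probability p = (1 + 0.08 − 0.8)/(1.2 − 0.8) = 0.2800/0.4000 = 0.7000
Terminal stock prices: S_uu = 165.6, S_ud = 110.4, S_dd = 73.6
Terminal payoffs (K − S): max(-65.6, 0) = 0, max(-10.4, 0) = 0, max(26.4, 0) = 26.4
Node u (S = 138): continuation = 1/1.08·[0.7000·0.0000 + 0.3000·0.0000] = 0.0000; exercise value = 0.0000 ≤ continuation, so V_u = 0.0000
Node d (S = 92): continuation = 1/1.08·[0.7000·0.0000 + 0.3000·26.4000] = 7.3333; exercise value = 8.0000 > continuation, so V_d = 8.0000 (exercise)
Node 0 (S = 115): continuation = 1/1.08·[0.7000·0.0000 + 0.3000·8.0000] = 2.2222; exercise value = 0.0000 ≤ continuation, so V_0 = 2.2222

2.22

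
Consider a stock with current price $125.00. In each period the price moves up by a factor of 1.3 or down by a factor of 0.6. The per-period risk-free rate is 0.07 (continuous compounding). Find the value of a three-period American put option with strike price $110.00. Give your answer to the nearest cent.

$13.58

Risk-neutral probability p = (e^0.07 − 0.6)/(1.3 − 0.6) = 0.4725/0.7000 = 0.6750
Terminal stock prices: S_uuu = 274.6, S_uud = 126.8, S_udd = 58.5, S_ddd = 27
Terminal payoffs (K − S): max(-164.6, 0) = 0, max(-16.75, 0) = 0, max(51.5, 0) = 51.5, max(83, 0) = 83
Node uu (S = 211.3): continuation = e^(−0.07)·[0.6750·0.0000 + 0.3250·0.0000] = 0.0000; exercise value = 0.0000 ≤ continuation, so V_uu = 0.0000
Node ud (S = 97.5): continuation = e^(−0.07)·[0.6750·0.0000 + 0.3250·51.5000] = 15.6054; exercise value = 12.5000 ≤ continuation, so V_ud = 15.6054
Node dd (S = 45): continuation = e^(−0.07)·[0.6750·51.5000 + 0.3250·83.0000] = 57.5633; exercise value = 65.0000 > continuation, so V_dd = 65.0000 (exercise)
Node u (S = 162.5): continuation = e^(−0.07)·[0.6750·0.0000 + 0.3250·15.6054] = 4.7287; exercise value = 0.0000 ≤ continuation, so V_u = 4.7287
Node d (S = 75): continuation = e^(−0.07)·[0.6750·15.6054 + 0.3250·65.0000] = 29.5178; exercise value = 35.0000 > continuation, so V_d = 35.0000 (exercise)
Node 0 (S = 125): continuation = e^(−0.07)·[0.6750·4.7287 + 0.3250·35.0000] = 13.5817; exercise value = 0.0000 ≤ continuation, so V_0 = 13.5817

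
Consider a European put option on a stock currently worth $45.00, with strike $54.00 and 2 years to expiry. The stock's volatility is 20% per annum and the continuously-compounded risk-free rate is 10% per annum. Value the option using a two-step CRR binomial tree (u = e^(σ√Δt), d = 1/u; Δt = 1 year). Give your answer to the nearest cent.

$4.65

CRR parameters: u = e^(σ√Δt) = e^(0.2·√1) = 1.2214, d = 1/u = 0.8187
Per-period rate: rΔt = 0.1·1 = 0.1, so R = e^0.1 = 1.1052
Risk-neutral probability p = (e^0.1 − 0.8187)/(1.2214 − 0.8187) = 0.2864/0.4027 = 0.7113
Terminal stock prices: S_uu = 67.13, S_ud = 45, S_dd = 30.16
Terminal payoffs (K − S): max(-13.13, 0) = 0, max(9, 0) = 9, max(23.84, 0) = 23.84
Node u (S = 54.96): V_u = e^(−0.1)·[0.7113·0.0000 + 0.2887·9.0000] = 2.3506
Node d (S = 36.84): V_d = e^(−0.1)·[0.7113·9.0000 + 0.2887·23.8356] = 12.0183
Node 0 (S = 45): V_0 = e^(−0.1)·[0.7113·2.3506 + 0.2887·12.0183] = 4.6520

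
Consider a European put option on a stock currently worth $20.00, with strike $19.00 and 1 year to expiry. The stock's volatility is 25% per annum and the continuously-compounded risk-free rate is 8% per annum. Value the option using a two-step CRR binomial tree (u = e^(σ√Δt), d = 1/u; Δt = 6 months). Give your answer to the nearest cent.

$0.84

CRR parameters: u = e^(σ√Δt) = e^(0.25·√0.5) = 1.1934, d = 1/u = 0.8380
Per-period rate: rΔt = 0.08·0.5 = 0.04, so R = e^0.04 = 1.0408
Risk-neutral probability p = (e^0.04 − 0.8380)/(1.1934 − 0.8380) = 0.2028/0.3554 = 0.5708
Terminal stock prices: S_uu = 28.48, S_ud = 20, S_dd = 14.04
Terminal payoffs (K − S): max(-9.482, 0) = 0, max(-1, 0) = 0, max(4.956, 0) = 4.956
Node u (S = 23.87): V_u = e^(−0.04)·[0.5708·0.0000 + 0.4292·0.0000] = 0.0000
Node d (S = 16.76): V_d = e^(−0.04)·[0.5708·0.0000 + 0.4292·4.9562] = 2.0440
Node 0 (S = 20): V_0 = e^(−0.04)·[0.5708·0.0000 + 0.4292·2.0440] = 0.8430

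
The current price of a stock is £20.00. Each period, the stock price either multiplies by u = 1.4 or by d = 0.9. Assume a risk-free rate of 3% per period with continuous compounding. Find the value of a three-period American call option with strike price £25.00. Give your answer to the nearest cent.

£1.90

Risk-neutral probability p = (e^0.03 − 0.9)/(1.4 − 0.9) = 0.1305/0.5000 = 0.2609
Terminal stock prices: S_uuu = 54.88, S_uud = 35.28, S_udd = 22.68, S_ddd = 14.58
Terminal payoffs (S − K): max(29.88, 0) = 29.88, max(10.28, 0) = 10.28, max(-2.32, 0) = 0, max(-10.42, 0) = 0
Node uu (S = 39.2): continuation = e^(−0.03)·[0.2609·29.8800 + 0.7391·10.2800] = 14.9389; exercise value = 14.2000 ≤ continuation, so V_uu = 14.9389
Node ud (S = 25.2): continuation = e^(−0.03)·[0.2609·10.2800 + 0.7391·0.0000] = 2.6029; exercise value = 0.2000 ≤ continuation, so V_ud = 2.6029
Node dd (S = 16.2): continuation = e^(−0.03)·[0.2609·0.0000 + 0.7391·0.0000] = 0.0000; exercise value = 0.0000 ≤ continuation, so V_dd = 0.0000
Node u (S = 28): continuation = e^(−0.03)·[0.2609·14.9389 + 0.7391·2.6029] = 5.6494; exercise value = 3.0000 ≤ continuation, so V_u = 5.6494
Node d (S = 18): continuation = e^(−0.03)·[0.2609·2.6029 + 0.7391·0.0000] = 0.6590; exercise value = 0.0000 ≤ continuation, so V_d = 0.6590
Node 0 (S = 20): continuation = e^(−0.03)·[0.2609·5.6494 + 0.7391·0.6590] = 1.9031; exercise value = 0.0000 ≤ continuation, so V_0 = 1.9031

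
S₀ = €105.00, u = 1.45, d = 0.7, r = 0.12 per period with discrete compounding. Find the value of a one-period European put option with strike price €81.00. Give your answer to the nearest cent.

€2.95

Risk-neutral probability p = (1 + 0.12 − 0.7)/(1.45 − 0.7) = 0.4200/0.7500 = 0.5600
Terminal stock prices: S_u = 152.2, S_d = 73.5
Terminal payoffs (K − S): max(-71.25, 0) = 0, max(7.5, 0) = 7.5
Node 0 (S = 105): V_0 = 1/1.12·[0.5600·0.0000 + 0.4400·7.5000] = 2.9464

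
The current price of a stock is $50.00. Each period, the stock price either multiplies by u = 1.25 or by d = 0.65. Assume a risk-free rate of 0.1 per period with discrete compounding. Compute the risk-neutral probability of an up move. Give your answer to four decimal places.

Risk-neutral probability p = (1 + 0.1 − 0.65)/(1.25 − 0.65) = 0.4500/0.6000 = 0.7500

p = 0.7500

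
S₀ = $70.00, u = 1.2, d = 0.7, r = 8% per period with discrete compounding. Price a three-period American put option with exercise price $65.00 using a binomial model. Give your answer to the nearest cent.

Risk-neutral probability p = (1 + 0.08 − 0.7)/(1.2 − 0.7) = 0.3800/0.5000 = 0.7600
Terminal stock prices: S_uuu = 121, S_uud = 70.56, S_udd = 41.16, S_ddd = 24.01
Terminal payoffs (K − S): max(-55.96, 0) = 0, max(-5.56, 0) = 0, max(23.84, 0) = 23.84, max(40.99, 0) = 40.99
Node uu (S = 100.8): continuation = 1/1.08·[0.7600·0.0000 + 0.2400·0.0000] = 0.0000; exercise value = 0.0000 ≤ continuation, so V_uu = 0.0000
Node ud (S = 58.8): continuation = 1/1.08·[0.7600·0.0000 + 0.2400·23.8400] = 5.2978; exercise value = 6.2000 > continuation, so V_ud = 6.2000 (exercise)
Node dd (S = 34.3): continuation = 1/1.08·[0.7600·23.8400 + 0.2400·40.9900] = 25.8852; exercise value = 30.7000 > continuation, so V_dd = 30.7000 (exercise)
Node u (S = 84): continuation = 1/1.08·[0.7600·0.0000 + 0.2400·6.2000] = 1.3778; exercise value = 0.0000 ≤ continuation, so V_u = 1.3778
Node d (S = 49): continuation = 1/1.08·[0.7600·6.2000 + 0.2400·30.7000] = 11.1852; exercise value = 16.0000 > continuation, so V_d = 16.0000 (exercise)
Node 0 (S = 70): continuation = 1/1.08·[0.7600·1.3778 + 0.2400·16.0000] = 4.5251; exercise value = 0.0000 ≤ continuation, so V_0 = 4.5251

$4.53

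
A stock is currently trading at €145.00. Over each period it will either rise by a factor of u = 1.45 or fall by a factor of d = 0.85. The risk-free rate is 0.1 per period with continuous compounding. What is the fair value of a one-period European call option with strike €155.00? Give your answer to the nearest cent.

Risk-neutral probability p = (e^0.1 − 0.85)/(1.45 − 0.85) = 0.2552/0.6000 = 0.4253
Terminal stock prices: S_u = 210.2, S_d = 123.2
Terminal payoffs (S − K): max(55.25, 0) = 55.25, max(-31.75, 0) = 0
Node 0 (S = 145): V_0 = e^(−0.1)·[0.4253·55.2500 + 0.5747·0.0000] = 21.2610

€21.26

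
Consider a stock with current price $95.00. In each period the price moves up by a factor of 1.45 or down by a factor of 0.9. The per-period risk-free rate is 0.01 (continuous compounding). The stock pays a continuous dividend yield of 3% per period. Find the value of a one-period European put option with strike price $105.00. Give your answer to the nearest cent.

$16.49

Per-period risk-free factor R = e^0.01 = 1.0101; dividend-adjusted growth = e^(0.01−0.03) = 0.9802.
Risk-neutral probability p = (0.9802 − 0.9)/(1.45 − 0.9) = 0.0802/0.5500 = 0.1458
Terminal stock prices: S_u = 137.8, S_d = 85.5
Terminal payoffs (K − S): max(-32.75, 0) = 0, max(19.5, 0) = 19.5
Node 0 (S = 95): V_0 = e^(−0.01)·[0.1458·0.0000 + 0.8542·19.5000] = 16.4909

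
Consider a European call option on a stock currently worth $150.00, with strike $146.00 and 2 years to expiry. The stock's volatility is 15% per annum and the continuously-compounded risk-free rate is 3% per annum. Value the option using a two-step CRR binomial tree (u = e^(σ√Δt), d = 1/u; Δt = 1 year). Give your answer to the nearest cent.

$18.75

CRR parameters: u = e^(σ√Δt) = e^(0.15·√1) = 1.1618, d = 1/u = 0.8607
Per-period rate: rΔt = 0.03·1 = 0.03, so R = e^0.03 = 1.0305
Risk-neutral probability p = (e^0.03 − 0.8607)/(1.1618 − 0.8607) = 0.1697/0.3011 = 0.5637
Terminal stock prices: S_uu = 202.5, S_ud = 150, S_dd = 111.1
Terminal payoffs (S − K): max(56.48, 0) = 56.48, max(4, 0) = 4, max(-34.88, 0) = 0
Node u (S = 174.3): V_u = e^(−0.03)·[0.5637·56.4788 + 0.4363·4.0000] = 32.5901
Node d (S = 129.1): V_d = e^(−0.03)·[0.5637·4.0000 + 0.4363·0.0000] = 2.1882
Node 0 (S = 150): V_0 = e^(−0.03)·[0.5637·32.5901 + 0.4363·2.1882] = 18.7547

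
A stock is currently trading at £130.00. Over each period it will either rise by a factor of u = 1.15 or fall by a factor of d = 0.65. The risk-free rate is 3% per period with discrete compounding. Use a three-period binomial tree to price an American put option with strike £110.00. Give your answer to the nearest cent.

£8.15

Risk-neutral probability p = (1 + 0.03 − 0.65)/(1.15 − 0.65) = 0.3800/0.5000 = 0.7600
Terminal stock prices: S_uuu = 197.7, S_uud = 111.8, S_udd = 63.16, S_ddd = 35.7
Terminal payoffs (K − S): max(-87.71, 0) = 0, max(-1.751, 0) = 0, max(46.84, 0) = 46.84, max(74.3, 0) = 74.3
Node uu (S = 171.9): continuation = 1/1.03·[0.7600·0.0000 + 0.2400·0.0000] = 0.0000; exercise value = 0.0000 ≤ continuation, so V_uu = 0.0000
Node ud (S = 97.17): continuation = 1/1.03·[0.7600·0.0000 + 0.2400·46.8362] = 10.9133; exercise value = 12.8250 > continuation, so V_ud = 12.8250 (exercise)
Node dd (S = 54.93): continuation = 1/1.03·[0.7600·46.8362 + 0.2400·74.2987] = 51.8711; exercise value = 55.0750 > continuation, so V_dd = 55.0750 (exercise)
Node u (S = 149.5): continuation = 1/1.03·[0.7600·0.0000 + 0.2400·12.8250] = 2.9883; exercise value = 0.0000 ≤ continuation, so V_u = 2.9883
Node d (S = 84.5): continuation = 1/1.03·[0.7600·12.8250 + 0.2400·55.0750] = 22.2961; exercise value = 25.5000 > continuation, so V_d = 25.5000 (exercise)
Node 0 (S = 130): continuation = 1/1.03·[0.7600·2.9883 + 0.2400·25.5000] = 8.1467; exercise value = 0.0000 ≤ continuation, so V_0 = 8.1467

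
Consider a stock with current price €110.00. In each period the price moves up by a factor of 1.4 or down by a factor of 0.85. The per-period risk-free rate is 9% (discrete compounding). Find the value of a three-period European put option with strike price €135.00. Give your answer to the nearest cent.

Risk-neutral probability p = (1 + 0.09 − 0.85)/(1.4 − 0.85) = 0.2400/0.5500 = 0.4364
Terminal stock prices: S_uuu = 301.8, S_uud = 183.3, S_udd = 111.3, S_ddd = 67.55
Terminal payoffs (K − S): max(-166.8, 0) = 0, max(-48.26, 0) = 0, max(23.74, 0) = 23.74, max(67.45, 0) = 67.45
Node uu (S = 215.6): V_uu = 1/1.09·[0.4364·0.0000 + 0.5636·0.0000] = 0.0000
Node ud (S = 130.9): V_ud = 1/1.09·[0.4364·0.0000 + 0.5636·23.7350] = 12.2733
Node dd (S = 79.47): V_dd = 1/1.09·[0.4364·23.7350 + 0.5636·67.4463] = 44.3782
Node u (S = 154): V_u = 1/1.09·[0.4364·0.0000 + 0.5636·12.2733] = 6.3465
Node d (S = 93.5): V_d = 1/1.09·[0.4364·12.2733 + 0.5636·44.3782] = 27.8613
Node 0 (S = 110): V_0 = 1/1.09·[0.4364·6.3465 + 0.5636·27.8613] = 16.9477

€16.95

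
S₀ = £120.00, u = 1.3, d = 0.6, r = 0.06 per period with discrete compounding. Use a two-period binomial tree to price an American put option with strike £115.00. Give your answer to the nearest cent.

£18.20

Risk-neutral probability p = (1 + 0.06 − 0.6)/(1.3 − 0.6) = 0.4600/0.7000 = 0.6571
Terminal stock prices: S_uu = 202.8, S_ud = 93.6, S_dd = 43.2
Terminal payoffs (K − S): max(-87.8, 0) = 0, max(21.4, 0) = 21.4, max(71.8, 0) = 71.8
Node u (S = 156): continuation = 1/1.06·[0.6571·0.0000 + 0.3429·21.4000] = 6.9218; exercise value = 0.0000 ≤ continuation, so V_u = 6.9218
Node d (S = 72): continuation = 1/1.06·[0.6571·21.4000 + 0.3429·71.8000] = 36.4906; exercise value = 43.0000 > continuation, so V_d = 43.0000 (exercise)
Node 0 (S = 120): continuation = 1/1.06·[0.6571·6.9218 + 0.3429·43.0000] = 18.1995; exercise value = 0.0000 ≤ continuation, so V_0 = 18.1995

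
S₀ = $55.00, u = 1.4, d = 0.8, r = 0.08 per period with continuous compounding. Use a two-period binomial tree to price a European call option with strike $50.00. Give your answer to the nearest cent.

Risk-neutral probability p = (e^0.08 − 0.8)/(1.4 − 0.8) = 0.2833/0.6000 = 0.4721
Terminal stock prices: S_uu = 107.8, S_ud = 61.6, S_dd = 35.2
Terminal payoffs (S − K): max(57.8, 0) = 57.8, max(11.6, 0) = 11.6, max(-14.8, 0) = 0
Node u (S = 77): V_u = e^(−0.08)·[0.4721·57.8000 + 0.5279·11.6000] = 30.8442
Node d (S = 44): V_d = e^(−0.08)·[0.4721·11.6000 + 0.5279·0.0000] = 5.0558
Node 0 (S = 55): V_0 = e^(−0.08)·[0.4721·30.8442 + 0.5279·5.0558] = 15.9068

$15.91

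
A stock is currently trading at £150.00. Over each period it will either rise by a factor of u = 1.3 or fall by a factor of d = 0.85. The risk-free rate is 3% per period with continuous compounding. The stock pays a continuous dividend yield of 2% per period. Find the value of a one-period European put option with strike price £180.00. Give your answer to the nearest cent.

£32.83

Per-period risk-free factor R = e^0.03 = 1.0305; dividend-adjusted growth = e^(0.03−0.02) = 1.0101.
Risk-neutral probability p = (1.0101 − 0.85)/(1.3 − 0.85) = 0.1601/0.4500 = 0.3557
Terminal stock prices: S_u = 195, S_d = 127.5
Terminal payoffs (K − S): max(-15, 0) = 0, max(52.5, 0) = 52.5
Node 0 (S = 150): V_0 = e^(−0.03)·[0.3557·0.0000 + 0.6443·52.5000] = 32.8277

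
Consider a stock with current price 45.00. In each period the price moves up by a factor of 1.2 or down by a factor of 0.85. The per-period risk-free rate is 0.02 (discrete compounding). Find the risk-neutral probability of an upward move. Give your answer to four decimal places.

Risk-neutral probability p = (1 + 0.02 − 0.85)/(1.2 − 0.85) = 0.1700/0.3500 = 0.4857

p = 0.4857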